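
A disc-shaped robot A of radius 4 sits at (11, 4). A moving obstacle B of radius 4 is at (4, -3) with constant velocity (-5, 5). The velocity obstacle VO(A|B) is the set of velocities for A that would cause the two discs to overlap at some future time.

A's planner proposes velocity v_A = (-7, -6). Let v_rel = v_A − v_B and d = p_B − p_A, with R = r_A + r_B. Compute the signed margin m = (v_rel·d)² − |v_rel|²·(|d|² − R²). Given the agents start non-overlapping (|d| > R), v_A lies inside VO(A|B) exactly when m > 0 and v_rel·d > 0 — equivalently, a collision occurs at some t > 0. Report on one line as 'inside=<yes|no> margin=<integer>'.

d = (-7, -7),  |d|² = 98;  R = 4+4 = 8,  c = 98−8² = 34
v_rel = (-2, -11),  |v_rel|² = 125;  v_rel·d = (-2)·(-7) + (-11)·(-7) = 91
125·t² − 182·t + 34 = 0  ⇒  m = 91² − 125·34 = 4031
m = 4031 > 0,  v_rel·d = 91 > 0  ⇒  inside

inside=yes margin=4031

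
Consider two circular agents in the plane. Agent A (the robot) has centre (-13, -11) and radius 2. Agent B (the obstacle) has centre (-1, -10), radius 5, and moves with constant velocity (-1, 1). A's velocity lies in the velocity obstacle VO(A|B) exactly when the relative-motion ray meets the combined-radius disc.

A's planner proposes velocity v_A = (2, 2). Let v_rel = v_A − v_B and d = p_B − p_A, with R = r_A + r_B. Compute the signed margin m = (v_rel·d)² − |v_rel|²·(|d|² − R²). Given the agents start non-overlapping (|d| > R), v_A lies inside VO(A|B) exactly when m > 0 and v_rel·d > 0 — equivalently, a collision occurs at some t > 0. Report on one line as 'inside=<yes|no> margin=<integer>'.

d = (12, 1),  |d|² = 145;  R = 2+5 = 7,  c = 145−7² = 96
v_rel = (3, 1),  |v_rel|² = 10;  v_rel·d = (3)·(12) + (1)·(1) = 37
10·t² − 74·t + 96 = 0  ⇒  m = 37² − 10·96 = 409
m = 409 > 0,  v_rel·d = 37 > 0  ⇒  inside

inside=yes margin=409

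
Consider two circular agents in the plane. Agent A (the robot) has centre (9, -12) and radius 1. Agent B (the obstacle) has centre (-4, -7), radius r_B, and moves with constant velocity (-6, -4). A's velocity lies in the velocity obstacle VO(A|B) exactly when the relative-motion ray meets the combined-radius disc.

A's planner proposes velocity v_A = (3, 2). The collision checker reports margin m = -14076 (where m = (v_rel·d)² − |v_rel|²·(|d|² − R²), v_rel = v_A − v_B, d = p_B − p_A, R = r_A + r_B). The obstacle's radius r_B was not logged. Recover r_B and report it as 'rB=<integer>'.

m = -14076
d = (-13, 5);  v_rel = (9, 6),  |v_rel|² = 117
v_rel×d = (9)·(5) − (6)·(-13) = 123
since m = R²·117 − 123²:  R² = (15129 + -14076) / 117 = 9
R = √9 = 3  ⇒  r_B = 3 − 1 = 2

rB=2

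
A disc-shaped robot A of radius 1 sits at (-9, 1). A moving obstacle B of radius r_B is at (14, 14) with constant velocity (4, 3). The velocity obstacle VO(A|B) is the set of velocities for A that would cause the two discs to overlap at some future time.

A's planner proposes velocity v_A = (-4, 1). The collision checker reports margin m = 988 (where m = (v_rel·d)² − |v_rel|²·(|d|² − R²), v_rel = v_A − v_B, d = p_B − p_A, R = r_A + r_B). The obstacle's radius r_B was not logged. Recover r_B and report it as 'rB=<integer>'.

m = 988
d = (23, 13);  v_rel = (-8, -2),  |v_rel|² = 68
v_rel×d = (-8)·(13) − (-2)·(23) = -58
since m = R²·68 − (-58)²:  R² = (3364 + 988) / 68 = 64
R = √64 = 8  ⇒  r_B = 8 − 1 = 7

rB=7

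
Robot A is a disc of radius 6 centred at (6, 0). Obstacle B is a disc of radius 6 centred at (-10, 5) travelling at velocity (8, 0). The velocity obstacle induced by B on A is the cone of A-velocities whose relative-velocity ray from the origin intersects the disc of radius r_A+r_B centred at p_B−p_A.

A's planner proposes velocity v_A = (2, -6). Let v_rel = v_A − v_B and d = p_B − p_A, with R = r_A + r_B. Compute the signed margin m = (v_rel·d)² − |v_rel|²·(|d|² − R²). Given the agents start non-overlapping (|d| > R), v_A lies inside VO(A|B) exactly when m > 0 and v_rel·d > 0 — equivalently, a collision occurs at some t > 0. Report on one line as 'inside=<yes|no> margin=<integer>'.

d = (-16, 5),  |d|² = 281;  R = 6+6 = 12,  c = 281−12² = 137
v_rel = (-6, -6),  |v_rel|² = 72;  v_rel·d = (-6)·(-16) + (-6)·(5) = 66
72·t² − 132·t + 137 = 0  ⇒  m = 66² − 72·137 = -5508
m = -5508 < 0,  v_rel·d = 66 > 0  ⇒  outside

inside=no margin=-5508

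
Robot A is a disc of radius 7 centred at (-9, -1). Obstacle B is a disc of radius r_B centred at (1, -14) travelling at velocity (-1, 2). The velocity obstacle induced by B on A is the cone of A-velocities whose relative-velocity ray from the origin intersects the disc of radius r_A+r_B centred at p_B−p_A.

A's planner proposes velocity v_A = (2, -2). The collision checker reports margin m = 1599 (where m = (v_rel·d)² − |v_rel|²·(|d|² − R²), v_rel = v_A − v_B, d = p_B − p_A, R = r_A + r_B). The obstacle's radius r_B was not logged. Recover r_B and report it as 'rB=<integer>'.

m = 1599
d = (10, -13);  v_rel = (3, -4),  |v_rel|² = 25
v_rel×d = (3)·(-13) − (-4)·(10) = 1
since m = R²·25 − 1²:  R² = (1 + 1599) / 25 = 64
R = √64 = 8  ⇒  r_B = 8 − 7 = 1

rB=1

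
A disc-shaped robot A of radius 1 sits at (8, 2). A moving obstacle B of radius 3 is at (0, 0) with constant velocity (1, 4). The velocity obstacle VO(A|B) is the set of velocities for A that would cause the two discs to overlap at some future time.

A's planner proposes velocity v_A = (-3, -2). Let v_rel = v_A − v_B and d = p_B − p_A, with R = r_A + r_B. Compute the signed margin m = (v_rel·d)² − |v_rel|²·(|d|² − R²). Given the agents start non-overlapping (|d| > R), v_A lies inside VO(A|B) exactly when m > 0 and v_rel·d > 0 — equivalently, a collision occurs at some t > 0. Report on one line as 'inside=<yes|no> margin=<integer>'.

d = (-8, -2),  |d|² = 68;  R = 1+3 = 4,  c = 68−4² = 52
v_rel = (-4, -6),  |v_rel|² = 52;  v_rel·d = (-4)·(-8) + (-6)·(-2) = 44
52·t² − 88·t + 52 = 0  ⇒  m = 44² − 52·52 = -768
m = -768 < 0,  v_rel·d = 44 > 0  ⇒  outside

inside=no margin=-768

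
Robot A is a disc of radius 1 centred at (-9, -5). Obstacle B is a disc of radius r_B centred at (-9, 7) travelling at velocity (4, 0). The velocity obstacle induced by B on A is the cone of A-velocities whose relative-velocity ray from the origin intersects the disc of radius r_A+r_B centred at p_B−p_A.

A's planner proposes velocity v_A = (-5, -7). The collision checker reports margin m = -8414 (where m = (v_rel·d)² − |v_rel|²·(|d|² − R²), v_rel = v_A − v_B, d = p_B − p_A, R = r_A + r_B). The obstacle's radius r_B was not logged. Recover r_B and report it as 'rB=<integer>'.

m = -8414
d = (0, 12);  v_rel = (-9, -7),  |v_rel|² = 130
v_rel×d = (-9)·(12) − (-7)·(0) = -108
since m = R²·130 − (-108)²:  R² = (11664 + -8414) / 130 = 25
R = √25 = 5  ⇒  r_B = 5 − 1 = 4

rB=4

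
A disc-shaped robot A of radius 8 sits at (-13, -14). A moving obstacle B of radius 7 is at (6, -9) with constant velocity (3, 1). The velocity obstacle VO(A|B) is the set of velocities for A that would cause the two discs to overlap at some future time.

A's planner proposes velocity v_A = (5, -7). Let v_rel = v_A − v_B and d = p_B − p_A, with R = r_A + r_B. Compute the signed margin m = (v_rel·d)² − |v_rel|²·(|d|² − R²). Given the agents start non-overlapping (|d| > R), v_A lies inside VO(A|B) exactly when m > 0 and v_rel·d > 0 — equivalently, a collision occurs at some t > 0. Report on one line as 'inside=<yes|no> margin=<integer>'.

d = (19, 5),  |d|² = 386;  R = 8+7 = 15,  c = 386−15² = 161
v_rel = (2, -8),  |v_rel|² = 68;  v_rel·d = (2)·(19) + (-8)·(5) = -2
68·t² + 4·t + 161 = 0  ⇒  m = (-2)² − 68·161 = -10944
m = -10944 < 0,  v_rel·d = -2 < 0  ⇒  outside

inside=no margin=-10944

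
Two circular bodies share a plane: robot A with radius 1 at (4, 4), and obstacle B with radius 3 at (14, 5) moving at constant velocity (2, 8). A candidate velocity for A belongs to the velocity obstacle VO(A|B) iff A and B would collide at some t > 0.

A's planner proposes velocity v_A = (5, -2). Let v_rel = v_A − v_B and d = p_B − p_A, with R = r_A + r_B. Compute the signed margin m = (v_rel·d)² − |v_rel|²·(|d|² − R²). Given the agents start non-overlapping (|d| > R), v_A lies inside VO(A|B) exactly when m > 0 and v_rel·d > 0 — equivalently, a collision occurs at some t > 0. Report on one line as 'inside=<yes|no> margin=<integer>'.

d = (10, 1),  |d|² = 101;  R = 1+3 = 4,  c = 101−4² = 85
v_rel = (3, -10),  |v_rel|² = 109;  v_rel·d = (3)·(10) + (-10)·(1) = 20
109·t² − 40·t + 85 = 0  ⇒  m = 20² − 109·85 = -8865
m = -8865 < 0,  v_rel·d = 20 > 0  ⇒  outside

inside=no margin=-8865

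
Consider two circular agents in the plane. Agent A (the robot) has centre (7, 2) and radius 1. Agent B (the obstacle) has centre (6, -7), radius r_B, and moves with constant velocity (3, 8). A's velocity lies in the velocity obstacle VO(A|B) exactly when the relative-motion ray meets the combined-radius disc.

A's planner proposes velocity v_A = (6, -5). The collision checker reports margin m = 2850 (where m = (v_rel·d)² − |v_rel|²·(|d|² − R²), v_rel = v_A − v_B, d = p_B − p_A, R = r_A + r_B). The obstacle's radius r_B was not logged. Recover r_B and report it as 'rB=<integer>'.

m = 2850
d = (-1, -9);  v_rel = (3, -13),  |v_rel|² = 178
v_rel×d = (3)·(-9) − (-13)·(-1) = -40
since m = R²·178 − (-40)²:  R² = (1600 + 2850) / 178 = 25
R = √25 = 5  ⇒  r_B = 5 − 1 = 4

rB=4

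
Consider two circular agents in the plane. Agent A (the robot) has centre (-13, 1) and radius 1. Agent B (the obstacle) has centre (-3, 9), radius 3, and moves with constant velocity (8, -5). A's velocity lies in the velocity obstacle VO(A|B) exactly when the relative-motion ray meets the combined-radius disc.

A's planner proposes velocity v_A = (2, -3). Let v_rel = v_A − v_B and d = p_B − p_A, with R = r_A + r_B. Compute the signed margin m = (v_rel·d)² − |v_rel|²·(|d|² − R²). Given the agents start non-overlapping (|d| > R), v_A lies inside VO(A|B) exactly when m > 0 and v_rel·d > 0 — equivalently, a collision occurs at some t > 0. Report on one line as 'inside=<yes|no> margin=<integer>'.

d = (10, 8),  |d|² = 164;  R = 1+3 = 4,  c = 164−4² = 148
v_rel = (-6, 2),  |v_rel|² = 40;  v_rel·d = (-6)·(10) + (2)·(8) = -44
40·t² + 88·t + 148 = 0  ⇒  m = (-44)² − 40·148 = -3984
m = -3984 < 0,  v_rel·d = -44 < 0  ⇒  outside

inside=no margin=-3984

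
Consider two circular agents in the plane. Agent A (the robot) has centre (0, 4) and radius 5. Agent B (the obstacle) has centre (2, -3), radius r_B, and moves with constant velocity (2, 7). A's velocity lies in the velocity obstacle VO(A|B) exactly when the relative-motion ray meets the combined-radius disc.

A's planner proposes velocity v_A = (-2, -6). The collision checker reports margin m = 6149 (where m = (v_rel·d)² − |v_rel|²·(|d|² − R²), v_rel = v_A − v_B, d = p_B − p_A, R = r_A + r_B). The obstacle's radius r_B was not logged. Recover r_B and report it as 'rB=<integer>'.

m = 6149
d = (2, -7);  v_rel = (-4, -13),  |v_rel|² = 185
v_rel×d = (-4)·(-7) − (-13)·(2) = 54
since m = R²·185 − 54²:  R² = (2916 + 6149) / 185 = 49
R = √49 = 7  ⇒  r_B = 7 − 5 = 2

rB=2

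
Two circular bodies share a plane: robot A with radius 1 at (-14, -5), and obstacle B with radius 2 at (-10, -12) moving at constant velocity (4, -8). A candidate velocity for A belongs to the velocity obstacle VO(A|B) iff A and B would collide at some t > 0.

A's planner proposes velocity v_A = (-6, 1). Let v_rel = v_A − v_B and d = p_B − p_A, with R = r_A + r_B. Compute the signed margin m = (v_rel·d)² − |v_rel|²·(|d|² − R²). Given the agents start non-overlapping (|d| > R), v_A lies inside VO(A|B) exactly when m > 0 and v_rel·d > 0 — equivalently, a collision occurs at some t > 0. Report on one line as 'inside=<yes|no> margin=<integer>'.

d = (4, -7),  |d|² = 65;  R = 1+2 = 3,  c = 65−3² = 56
v_rel = (-10, 9),  |v_rel|² = 181;  v_rel·d = (-10)·(4) + (9)·(-7) = -103
181·t² + 206·t + 56 = 0  ⇒  m = (-103)² − 181·56 = 473
m = 473 > 0,  v_rel·d = -103 < 0  ⇒  outside

inside=no margin=473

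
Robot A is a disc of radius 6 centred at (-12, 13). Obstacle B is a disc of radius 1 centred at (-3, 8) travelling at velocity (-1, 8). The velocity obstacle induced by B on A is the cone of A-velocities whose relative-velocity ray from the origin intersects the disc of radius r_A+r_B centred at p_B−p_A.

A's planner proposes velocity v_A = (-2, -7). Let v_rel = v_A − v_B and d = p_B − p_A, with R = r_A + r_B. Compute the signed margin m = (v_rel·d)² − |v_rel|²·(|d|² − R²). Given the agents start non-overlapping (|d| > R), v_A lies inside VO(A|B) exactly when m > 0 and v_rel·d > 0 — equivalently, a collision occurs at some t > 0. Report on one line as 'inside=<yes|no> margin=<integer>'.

d = (9, -5),  |d|² = 106;  R = 6+1 = 7,  c = 106−7² = 57
v_rel = (-1, -15),  |v_rel|² = 226;  v_rel·d = (-1)·(9) + (-15)·(-5) = 66
226·t² − 132·t + 57 = 0  ⇒  m = 66² − 226·57 = -8526
m = -8526 < 0,  v_rel·d = 66 > 0  ⇒  outside

inside=no margin=-8526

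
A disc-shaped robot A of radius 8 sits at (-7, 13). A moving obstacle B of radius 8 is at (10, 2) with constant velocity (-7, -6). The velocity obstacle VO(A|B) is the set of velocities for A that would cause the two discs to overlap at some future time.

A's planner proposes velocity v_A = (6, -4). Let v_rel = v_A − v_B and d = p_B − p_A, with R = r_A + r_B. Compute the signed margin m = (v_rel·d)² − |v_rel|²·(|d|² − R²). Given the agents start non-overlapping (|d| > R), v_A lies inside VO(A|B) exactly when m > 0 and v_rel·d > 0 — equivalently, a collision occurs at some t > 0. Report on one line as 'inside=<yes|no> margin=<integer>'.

d = (17, -11),  |d|² = 410;  R = 8+8 = 16,  c = 410−16² = 154
v_rel = (13, 2),  |v_rel|² = 173;  v_rel·d = (13)·(17) + (2)·(-11) = 199
173·t² − 398·t + 154 = 0  ⇒  m = 199² − 173·154 = 12959
m = 12959 > 0,  v_rel·d = 199 > 0  ⇒  inside

inside=yes margin=12959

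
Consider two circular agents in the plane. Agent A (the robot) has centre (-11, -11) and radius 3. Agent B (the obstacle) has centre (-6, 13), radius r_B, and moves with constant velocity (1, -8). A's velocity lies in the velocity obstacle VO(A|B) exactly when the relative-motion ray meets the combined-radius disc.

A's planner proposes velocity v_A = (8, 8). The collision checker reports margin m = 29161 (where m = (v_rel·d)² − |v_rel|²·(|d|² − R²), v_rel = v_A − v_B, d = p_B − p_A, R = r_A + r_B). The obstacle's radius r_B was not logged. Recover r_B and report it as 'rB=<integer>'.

m = 29161
d = (5, 24);  v_rel = (7, 16),  |v_rel|² = 305
v_rel×d = (7)·(24) − (16)·(5) = 88
since m = R²·305 − 88²:  R² = (7744 + 29161) / 305 = 121
R = √121 = 11  ⇒  r_B = 11 − 3 = 8

rB=8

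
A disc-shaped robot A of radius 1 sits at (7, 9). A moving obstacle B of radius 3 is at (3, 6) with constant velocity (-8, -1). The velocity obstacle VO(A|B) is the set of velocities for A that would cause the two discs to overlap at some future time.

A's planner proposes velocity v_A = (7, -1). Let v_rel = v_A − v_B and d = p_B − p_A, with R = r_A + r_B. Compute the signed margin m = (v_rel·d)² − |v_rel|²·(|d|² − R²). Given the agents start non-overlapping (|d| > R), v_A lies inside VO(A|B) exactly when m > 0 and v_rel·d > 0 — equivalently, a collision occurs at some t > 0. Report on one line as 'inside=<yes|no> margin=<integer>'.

d = (-4, -3),  |d|² = 25;  R = 1+3 = 4,  c = 25−4² = 9
v_rel = (15, 0),  |v_rel|² = 225;  v_rel·d = (15)·(-4) + (0)·(-3) = -60
225·t² + 120·t + 9 = 0  ⇒  m = (-60)² − 225·9 = 1575
m = 1575 > 0,  v_rel·d = -60 < 0  ⇒  outside

inside=no margin=1575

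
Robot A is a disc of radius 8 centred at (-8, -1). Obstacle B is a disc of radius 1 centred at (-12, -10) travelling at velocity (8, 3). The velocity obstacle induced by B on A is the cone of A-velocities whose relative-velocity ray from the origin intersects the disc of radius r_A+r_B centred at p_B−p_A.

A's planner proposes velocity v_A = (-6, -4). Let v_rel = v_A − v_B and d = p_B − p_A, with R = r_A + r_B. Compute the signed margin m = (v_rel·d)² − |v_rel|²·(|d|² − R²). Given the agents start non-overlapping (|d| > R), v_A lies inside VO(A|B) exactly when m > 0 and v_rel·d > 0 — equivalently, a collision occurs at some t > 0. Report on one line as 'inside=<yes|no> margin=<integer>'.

d = (-4, -9),  |d|² = 97;  R = 8+1 = 9,  c = 97−9² = 16
v_rel = (-14, -7),  |v_rel|² = 245;  v_rel·d = (-14)·(-4) + (-7)·(-9) = 119
245·t² − 238·t + 16 = 0  ⇒  m = 119² − 245·16 = 10241
m = 10241 > 0,  v_rel·d = 119 > 0  ⇒  inside

inside=yes margin=10241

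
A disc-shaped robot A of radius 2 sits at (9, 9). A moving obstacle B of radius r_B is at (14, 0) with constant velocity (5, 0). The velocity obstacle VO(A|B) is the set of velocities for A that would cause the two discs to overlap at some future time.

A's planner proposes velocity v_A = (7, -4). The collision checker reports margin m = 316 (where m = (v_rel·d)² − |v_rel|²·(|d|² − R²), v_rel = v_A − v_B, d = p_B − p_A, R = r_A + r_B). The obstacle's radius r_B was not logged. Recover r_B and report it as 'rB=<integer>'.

m = 316
d = (5, -9);  v_rel = (2, -4),  |v_rel|² = 20
v_rel×d = (2)·(-9) − (-4)·(5) = 2
since m = R²·20 − 2²:  R² = (4 + 316) / 20 = 16
R = √16 = 4  ⇒  r_B = 4 − 2 = 2

rB=2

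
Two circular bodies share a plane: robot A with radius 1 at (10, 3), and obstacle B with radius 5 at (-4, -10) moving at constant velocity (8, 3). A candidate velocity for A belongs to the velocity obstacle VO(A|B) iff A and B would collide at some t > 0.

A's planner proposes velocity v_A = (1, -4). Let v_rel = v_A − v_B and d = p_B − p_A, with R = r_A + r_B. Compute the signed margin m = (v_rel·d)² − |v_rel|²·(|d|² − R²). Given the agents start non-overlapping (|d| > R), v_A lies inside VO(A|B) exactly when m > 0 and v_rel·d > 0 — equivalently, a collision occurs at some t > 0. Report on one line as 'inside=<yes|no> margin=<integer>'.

d = (-14, -13),  |d|² = 365;  R = 1+5 = 6,  c = 365−6² = 329
v_rel = (-7, -7),  |v_rel|² = 98;  v_rel·d = (-7)·(-14) + (-7)·(-13) = 189
98·t² − 378·t + 329 = 0  ⇒  m = 189² − 98·329 = 3479
m = 3479 > 0,  v_rel·d = 189 > 0  ⇒  inside

inside=yes margin=3479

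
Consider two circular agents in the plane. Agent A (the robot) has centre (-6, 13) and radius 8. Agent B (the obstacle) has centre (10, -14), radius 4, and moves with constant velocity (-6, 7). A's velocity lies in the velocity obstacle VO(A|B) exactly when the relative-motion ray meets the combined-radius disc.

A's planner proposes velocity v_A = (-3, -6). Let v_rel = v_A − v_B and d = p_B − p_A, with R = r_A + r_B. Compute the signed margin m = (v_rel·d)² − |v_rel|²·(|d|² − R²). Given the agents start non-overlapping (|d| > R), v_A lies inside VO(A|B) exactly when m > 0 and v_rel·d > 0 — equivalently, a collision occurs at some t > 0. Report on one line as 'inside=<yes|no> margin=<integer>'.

d = (16, -27),  |d|² = 985;  R = 8+4 = 12,  c = 985−12² = 841
v_rel = (3, -13),  |v_rel|² = 178;  v_rel·d = (3)·(16) + (-13)·(-27) = 399
178·t² − 798·t + 841 = 0  ⇒  m = 399² − 178·841 = 9503
m = 9503 > 0,  v_rel·d = 399 > 0  ⇒  inside

inside=yes margin=9503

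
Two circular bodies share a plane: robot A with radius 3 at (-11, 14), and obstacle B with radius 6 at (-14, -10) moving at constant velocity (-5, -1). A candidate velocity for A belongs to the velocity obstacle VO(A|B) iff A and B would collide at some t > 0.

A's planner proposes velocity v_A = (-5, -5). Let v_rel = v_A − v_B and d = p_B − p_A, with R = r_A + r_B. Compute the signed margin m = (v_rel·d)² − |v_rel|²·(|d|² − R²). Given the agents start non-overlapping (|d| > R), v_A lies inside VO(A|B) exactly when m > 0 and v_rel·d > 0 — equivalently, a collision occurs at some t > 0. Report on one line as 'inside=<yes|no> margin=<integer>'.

d = (-3, -24),  |d|² = 585;  R = 3+6 = 9,  c = 585−9² = 504
v_rel = (0, -4),  |v_rel|² = 16;  v_rel·d = (0)·(-3) + (-4)·(-24) = 96
16·t² − 192·t + 504 = 0  ⇒  m = 96² − 16·504 = 1152
m = 1152 > 0,  v_rel·d = 96 > 0  ⇒  inside

inside=yes margin=1152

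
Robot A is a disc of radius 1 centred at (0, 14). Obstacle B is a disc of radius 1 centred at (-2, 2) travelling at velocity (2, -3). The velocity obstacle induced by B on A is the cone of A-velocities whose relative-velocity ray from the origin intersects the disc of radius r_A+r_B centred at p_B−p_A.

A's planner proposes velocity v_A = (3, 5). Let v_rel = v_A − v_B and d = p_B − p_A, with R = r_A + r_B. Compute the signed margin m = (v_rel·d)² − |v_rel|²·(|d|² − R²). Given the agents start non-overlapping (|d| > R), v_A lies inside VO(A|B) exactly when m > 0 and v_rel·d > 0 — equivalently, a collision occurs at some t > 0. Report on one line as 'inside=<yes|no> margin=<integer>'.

d = (-2, -12),  |d|² = 148;  R = 1+1 = 2,  c = 148−2² = 144
v_rel = (1, 8),  |v_rel|² = 65;  v_rel·d = (1)·(-2) + (8)·(-12) = -98
65·t² + 196·t + 144 = 0  ⇒  m = (-98)² − 65·144 = 244
m = 244 > 0,  v_rel·d = -98 < 0  ⇒  outside

inside=no margin=244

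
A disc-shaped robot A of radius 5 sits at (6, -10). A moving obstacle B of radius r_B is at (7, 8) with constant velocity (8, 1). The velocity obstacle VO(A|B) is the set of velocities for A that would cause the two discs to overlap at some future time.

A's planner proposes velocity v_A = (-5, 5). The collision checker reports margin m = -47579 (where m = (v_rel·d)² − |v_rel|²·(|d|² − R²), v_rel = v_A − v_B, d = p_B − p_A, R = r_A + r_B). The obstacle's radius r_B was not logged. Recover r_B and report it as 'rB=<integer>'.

m = -47579
d = (1, 18);  v_rel = (-13, 4),  |v_rel|² = 185
v_rel×d = (-13)·(18) − (4)·(1) = -238
since m = R²·185 − (-238)²:  R² = (56644 + -47579) / 185 = 49
R = √49 = 7  ⇒  r_B = 7 − 5 = 2

rB=2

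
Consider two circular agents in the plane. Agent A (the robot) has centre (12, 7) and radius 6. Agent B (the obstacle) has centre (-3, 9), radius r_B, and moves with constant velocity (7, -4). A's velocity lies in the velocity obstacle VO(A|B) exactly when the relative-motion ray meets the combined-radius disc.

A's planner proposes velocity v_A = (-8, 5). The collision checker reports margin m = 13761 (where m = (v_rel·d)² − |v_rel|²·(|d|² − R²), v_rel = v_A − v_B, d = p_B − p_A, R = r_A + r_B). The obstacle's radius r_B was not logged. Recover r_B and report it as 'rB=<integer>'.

m = 13761
d = (-15, 2);  v_rel = (-15, 9),  |v_rel|² = 306
v_rel×d = (-15)·(2) − (9)·(-15) = 105
since m = R²·306 − 105²:  R² = (11025 + 13761) / 306 = 81
R = √81 = 9  ⇒  r_B = 9 − 6 = 3

rB=3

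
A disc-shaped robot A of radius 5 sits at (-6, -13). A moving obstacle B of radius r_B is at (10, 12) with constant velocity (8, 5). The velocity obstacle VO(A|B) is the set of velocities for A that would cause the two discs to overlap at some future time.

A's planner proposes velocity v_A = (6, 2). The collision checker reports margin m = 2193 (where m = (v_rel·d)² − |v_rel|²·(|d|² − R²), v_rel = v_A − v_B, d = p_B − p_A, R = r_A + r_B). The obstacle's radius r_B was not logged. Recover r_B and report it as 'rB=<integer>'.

m = 2193
d = (16, 25);  v_rel = (-2, -3),  |v_rel|² = 13
v_rel×d = (-2)·(25) − (-3)·(16) = -2
since m = R²·13 − (-2)²:  R² = (4 + 2193) / 13 = 169
R = √169 = 13  ⇒  r_B = 13 − 5 = 8

rB=8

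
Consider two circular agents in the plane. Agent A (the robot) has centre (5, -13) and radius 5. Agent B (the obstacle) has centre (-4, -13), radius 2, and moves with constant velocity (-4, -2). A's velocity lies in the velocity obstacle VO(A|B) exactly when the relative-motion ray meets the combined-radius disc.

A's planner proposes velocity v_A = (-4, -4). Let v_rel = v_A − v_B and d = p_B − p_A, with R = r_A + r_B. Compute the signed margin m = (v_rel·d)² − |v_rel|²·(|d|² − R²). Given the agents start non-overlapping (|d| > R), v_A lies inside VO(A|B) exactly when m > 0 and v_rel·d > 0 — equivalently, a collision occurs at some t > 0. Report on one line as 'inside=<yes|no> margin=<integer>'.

d = (-9, 0),  |d|² = 81;  R = 5+2 = 7,  c = 81−7² = 32
v_rel = (0, -2),  |v_rel|² = 4;  v_rel·d = (0)·(-9) + (-2)·(0) = 0
4·t² − 0·t + 32 = 0  ⇒  m = 0² − 4·32 = -128
m = -128 < 0,  v_rel·d = 0 = 0  ⇒  outside

inside=no margin=-128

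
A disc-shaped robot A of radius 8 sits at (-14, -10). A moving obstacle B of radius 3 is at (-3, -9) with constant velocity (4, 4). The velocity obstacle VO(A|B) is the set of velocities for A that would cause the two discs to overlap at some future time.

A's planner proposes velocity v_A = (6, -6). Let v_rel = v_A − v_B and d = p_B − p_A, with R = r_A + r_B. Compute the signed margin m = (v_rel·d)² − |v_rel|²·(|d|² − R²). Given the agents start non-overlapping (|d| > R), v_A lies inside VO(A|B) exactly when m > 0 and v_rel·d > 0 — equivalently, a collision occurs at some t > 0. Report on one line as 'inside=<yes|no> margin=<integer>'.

d = (11, 1),  |d|² = 122;  R = 8+3 = 11,  c = 122−11² = 1
v_rel = (2, -10),  |v_rel|² = 104;  v_rel·d = (2)·(11) + (-10)·(1) = 12
104·t² − 24·t + 1 = 0  ⇒  m = 12² − 104·1 = 40
m = 40 > 0,  v_rel·d = 12 > 0  ⇒  inside

inside=yes margin=40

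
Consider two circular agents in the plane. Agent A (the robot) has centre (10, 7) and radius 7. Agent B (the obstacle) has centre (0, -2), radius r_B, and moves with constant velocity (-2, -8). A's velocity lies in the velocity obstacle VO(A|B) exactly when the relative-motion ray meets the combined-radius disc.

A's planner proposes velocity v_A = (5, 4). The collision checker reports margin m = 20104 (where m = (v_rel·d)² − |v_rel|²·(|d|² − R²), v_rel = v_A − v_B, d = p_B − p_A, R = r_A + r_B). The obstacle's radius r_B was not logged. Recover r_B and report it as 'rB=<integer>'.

m = 20104
d = (-10, -9);  v_rel = (7, 12),  |v_rel|² = 193
v_rel×d = (7)·(-9) − (12)·(-10) = 57
since m = R²·193 − 57²:  R² = (3249 + 20104) / 193 = 121
R = √121 = 11  ⇒  r_B = 11 − 7 = 4

rB=4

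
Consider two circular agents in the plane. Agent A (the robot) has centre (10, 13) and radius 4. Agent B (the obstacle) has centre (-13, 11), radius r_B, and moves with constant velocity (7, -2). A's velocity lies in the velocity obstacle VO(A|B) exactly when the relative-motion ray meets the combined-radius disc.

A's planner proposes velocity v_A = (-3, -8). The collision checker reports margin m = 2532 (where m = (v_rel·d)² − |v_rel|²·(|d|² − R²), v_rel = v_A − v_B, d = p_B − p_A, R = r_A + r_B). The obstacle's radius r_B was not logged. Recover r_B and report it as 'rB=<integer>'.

m = 2532
d = (-23, -2);  v_rel = (-10, -6),  |v_rel|² = 136
v_rel×d = (-10)·(-2) − (-6)·(-23) = -118
since m = R²·136 − (-118)²:  R² = (13924 + 2532) / 136 = 121
R = √121 = 11  ⇒  r_B = 11 − 4 = 7

rB=7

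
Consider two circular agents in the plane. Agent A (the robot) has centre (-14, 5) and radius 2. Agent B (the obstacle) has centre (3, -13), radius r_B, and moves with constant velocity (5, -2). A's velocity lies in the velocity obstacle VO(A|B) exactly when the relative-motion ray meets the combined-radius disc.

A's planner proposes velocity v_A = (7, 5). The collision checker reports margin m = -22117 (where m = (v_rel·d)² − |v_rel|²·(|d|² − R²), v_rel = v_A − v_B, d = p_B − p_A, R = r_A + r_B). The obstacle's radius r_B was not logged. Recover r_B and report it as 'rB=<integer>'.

m = -22117
d = (17, -18);  v_rel = (2, 7),  |v_rel|² = 53
v_rel×d = (2)·(-18) − (7)·(17) = -155
since m = R²·53 − (-155)²:  R² = (24025 + -22117) / 53 = 36
R = √36 = 6  ⇒  r_B = 6 − 2 = 4

rB=4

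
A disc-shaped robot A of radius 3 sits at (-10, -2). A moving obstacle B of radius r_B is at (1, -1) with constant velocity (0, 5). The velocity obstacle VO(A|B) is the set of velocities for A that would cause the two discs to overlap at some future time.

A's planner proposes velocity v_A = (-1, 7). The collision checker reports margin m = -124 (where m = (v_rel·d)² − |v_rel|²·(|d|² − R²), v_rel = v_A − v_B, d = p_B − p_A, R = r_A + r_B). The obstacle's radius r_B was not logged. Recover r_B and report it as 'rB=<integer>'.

m = -124
d = (11, 1);  v_rel = (-1, 2),  |v_rel|² = 5
v_rel×d = (-1)·(1) − (2)·(11) = -23
since m = R²·5 − (-23)²:  R² = (529 + -124) / 5 = 81
R = √81 = 9  ⇒  r_B = 9 − 3 = 6

rB=6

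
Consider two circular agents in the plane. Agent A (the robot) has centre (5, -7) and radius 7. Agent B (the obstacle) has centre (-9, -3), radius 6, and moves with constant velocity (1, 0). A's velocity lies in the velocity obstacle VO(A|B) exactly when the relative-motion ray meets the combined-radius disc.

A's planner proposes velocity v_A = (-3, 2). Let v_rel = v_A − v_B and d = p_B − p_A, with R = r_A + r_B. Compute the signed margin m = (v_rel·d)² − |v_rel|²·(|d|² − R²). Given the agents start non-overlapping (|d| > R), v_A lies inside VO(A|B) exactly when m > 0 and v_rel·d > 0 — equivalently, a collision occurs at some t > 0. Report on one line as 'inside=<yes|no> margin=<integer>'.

d = (-14, 4),  |d|² = 212;  R = 7+6 = 13,  c = 212−13² = 43
v_rel = (-4, 2),  |v_rel|² = 20;  v_rel·d = (-4)·(-14) + (2)·(4) = 64
20·t² − 128·t + 43 = 0  ⇒  m = 64² − 20·43 = 3236
m = 3236 > 0,  v_rel·d = 64 > 0  ⇒  inside

inside=yes margin=3236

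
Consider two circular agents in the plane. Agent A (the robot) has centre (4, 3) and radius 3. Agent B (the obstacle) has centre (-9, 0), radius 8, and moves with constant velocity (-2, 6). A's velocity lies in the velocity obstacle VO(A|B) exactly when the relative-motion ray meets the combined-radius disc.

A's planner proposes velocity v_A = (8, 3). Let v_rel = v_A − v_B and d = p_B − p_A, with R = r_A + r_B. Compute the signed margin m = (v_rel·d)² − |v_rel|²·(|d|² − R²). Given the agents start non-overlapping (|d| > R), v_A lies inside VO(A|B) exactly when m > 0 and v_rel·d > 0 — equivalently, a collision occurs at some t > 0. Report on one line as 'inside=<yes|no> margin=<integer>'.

d = (-13, -3),  |d|² = 178;  R = 3+8 = 11,  c = 178−11² = 57
v_rel = (10, -3),  |v_rel|² = 109;  v_rel·d = (10)·(-13) + (-3)·(-3) = -121
109·t² + 242·t + 57 = 0  ⇒  m = (-121)² − 109·57 = 8428
m = 8428 > 0,  v_rel·d = -121 < 0  ⇒  outside

inside=no margin=8428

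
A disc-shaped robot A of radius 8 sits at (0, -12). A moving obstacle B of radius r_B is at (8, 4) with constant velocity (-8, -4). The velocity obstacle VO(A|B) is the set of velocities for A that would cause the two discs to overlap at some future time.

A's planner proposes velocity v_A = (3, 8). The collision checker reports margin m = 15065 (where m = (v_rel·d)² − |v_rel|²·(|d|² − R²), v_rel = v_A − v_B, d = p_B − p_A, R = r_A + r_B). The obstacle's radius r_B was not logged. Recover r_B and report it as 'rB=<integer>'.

m = 15065
d = (8, 16);  v_rel = (11, 12),  |v_rel|² = 265
v_rel×d = (11)·(16) − (12)·(8) = 80
since m = R²·265 − 80²:  R² = (6400 + 15065) / 265 = 81
R = √81 = 9  ⇒  r_B = 9 − 8 = 1

rB=1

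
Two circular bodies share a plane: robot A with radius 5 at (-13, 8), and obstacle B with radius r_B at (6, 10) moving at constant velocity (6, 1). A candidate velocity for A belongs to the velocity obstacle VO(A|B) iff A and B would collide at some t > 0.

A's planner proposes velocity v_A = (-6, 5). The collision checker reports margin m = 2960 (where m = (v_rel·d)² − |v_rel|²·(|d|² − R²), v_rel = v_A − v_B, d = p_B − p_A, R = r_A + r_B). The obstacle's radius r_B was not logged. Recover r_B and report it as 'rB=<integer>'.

m = 2960
d = (19, 2);  v_rel = (-12, 4),  |v_rel|² = 160
v_rel×d = (-12)·(2) − (4)·(19) = -100
since m = R²·160 − (-100)²:  R² = (10000 + 2960) / 160 = 81
R = √81 = 9  ⇒  r_B = 9 − 5 = 4

rB=4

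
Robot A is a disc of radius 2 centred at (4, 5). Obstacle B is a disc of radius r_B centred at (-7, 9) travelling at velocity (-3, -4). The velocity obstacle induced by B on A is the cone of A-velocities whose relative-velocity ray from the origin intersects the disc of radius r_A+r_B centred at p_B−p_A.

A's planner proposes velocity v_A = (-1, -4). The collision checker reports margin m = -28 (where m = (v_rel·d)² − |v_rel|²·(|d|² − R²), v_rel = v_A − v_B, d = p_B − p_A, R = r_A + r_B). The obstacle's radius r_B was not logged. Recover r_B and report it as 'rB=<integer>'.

m = -28
d = (-11, 4);  v_rel = (2, 0),  |v_rel|² = 4
v_rel×d = (2)·(4) − (0)·(-11) = 8
since m = R²·4 − 8²:  R² = (64 + -28) / 4 = 9
R = √9 = 3  ⇒  r_B = 3 − 2 = 1

rB=1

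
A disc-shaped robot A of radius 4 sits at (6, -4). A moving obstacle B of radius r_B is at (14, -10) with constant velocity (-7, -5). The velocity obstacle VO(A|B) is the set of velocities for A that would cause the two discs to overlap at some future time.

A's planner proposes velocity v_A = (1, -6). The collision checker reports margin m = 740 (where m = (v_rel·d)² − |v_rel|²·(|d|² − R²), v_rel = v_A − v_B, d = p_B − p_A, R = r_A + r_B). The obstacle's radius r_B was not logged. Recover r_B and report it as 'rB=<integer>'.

m = 740
d = (8, -6);  v_rel = (8, -1),  |v_rel|² = 65
v_rel×d = (8)·(-6) − (-1)·(8) = -40
since m = R²·65 − (-40)²:  R² = (1600 + 740) / 65 = 36
R = √36 = 6  ⇒  r_B = 6 − 4 = 2

rB=2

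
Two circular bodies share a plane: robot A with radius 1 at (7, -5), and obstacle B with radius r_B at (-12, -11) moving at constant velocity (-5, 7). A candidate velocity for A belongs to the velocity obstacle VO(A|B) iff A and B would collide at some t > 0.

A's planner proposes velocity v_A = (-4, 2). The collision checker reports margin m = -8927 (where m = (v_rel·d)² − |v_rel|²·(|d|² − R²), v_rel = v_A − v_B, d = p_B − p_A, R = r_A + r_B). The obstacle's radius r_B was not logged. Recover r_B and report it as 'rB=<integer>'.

m = -8927
d = (-19, -6);  v_rel = (1, -5),  |v_rel|² = 26
v_rel×d = (1)·(-6) − (-5)·(-19) = -101
since m = R²·26 − (-101)²:  R² = (10201 + -8927) / 26 = 49
R = √49 = 7  ⇒  r_B = 7 − 1 = 6

rB=6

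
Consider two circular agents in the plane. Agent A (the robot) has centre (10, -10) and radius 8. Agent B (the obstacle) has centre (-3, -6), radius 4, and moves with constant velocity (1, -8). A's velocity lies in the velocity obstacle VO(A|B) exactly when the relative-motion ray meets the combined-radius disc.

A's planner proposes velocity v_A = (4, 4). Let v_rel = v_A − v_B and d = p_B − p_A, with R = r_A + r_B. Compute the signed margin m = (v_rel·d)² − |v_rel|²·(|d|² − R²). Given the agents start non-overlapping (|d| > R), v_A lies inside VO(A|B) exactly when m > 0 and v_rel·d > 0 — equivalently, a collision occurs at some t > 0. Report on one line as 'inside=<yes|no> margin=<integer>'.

d = (-13, 4),  |d|² = 185;  R = 8+4 = 12,  c = 185−12² = 41
v_rel = (3, 12),  |v_rel|² = 153;  v_rel·d = (3)·(-13) + (12)·(4) = 9
153·t² − 18·t + 41 = 0  ⇒  m = 9² − 153·41 = -6192
m = -6192 < 0,  v_rel·d = 9 > 0  ⇒  outside

inside=no margin=-6192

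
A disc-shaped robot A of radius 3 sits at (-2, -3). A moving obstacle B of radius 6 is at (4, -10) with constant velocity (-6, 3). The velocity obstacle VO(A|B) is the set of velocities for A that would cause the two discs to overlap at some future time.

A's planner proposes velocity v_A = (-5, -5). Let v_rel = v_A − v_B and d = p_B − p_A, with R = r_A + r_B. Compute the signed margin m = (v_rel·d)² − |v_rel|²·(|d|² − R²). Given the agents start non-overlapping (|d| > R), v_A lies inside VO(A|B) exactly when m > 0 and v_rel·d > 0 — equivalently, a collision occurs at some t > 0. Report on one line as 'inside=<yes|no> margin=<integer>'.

d = (6, -7),  |d|² = 85;  R = 3+6 = 9,  c = 85−9² = 4
v_rel = (1, -8),  |v_rel|² = 65;  v_rel·d = (1)·(6) + (-8)·(-7) = 62
65·t² − 124·t + 4 = 0  ⇒  m = 62² − 65·4 = 3584
m = 3584 > 0,  v_rel·d = 62 > 0  ⇒  inside

inside=yes margin=3584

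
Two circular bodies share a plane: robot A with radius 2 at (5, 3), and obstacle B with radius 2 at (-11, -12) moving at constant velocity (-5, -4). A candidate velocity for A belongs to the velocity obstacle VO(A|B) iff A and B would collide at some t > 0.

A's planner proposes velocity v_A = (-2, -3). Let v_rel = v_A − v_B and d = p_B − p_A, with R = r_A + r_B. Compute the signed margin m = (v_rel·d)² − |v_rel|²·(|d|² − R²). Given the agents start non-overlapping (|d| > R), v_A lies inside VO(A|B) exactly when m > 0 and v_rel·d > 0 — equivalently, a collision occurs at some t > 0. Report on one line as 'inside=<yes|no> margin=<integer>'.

d = (-16, -15),  |d|² = 481;  R = 2+2 = 4,  c = 481−4² = 465
v_rel = (3, 1),  |v_rel|² = 10;  v_rel·d = (3)·(-16) + (1)·(-15) = -63
10·t² + 126·t + 465 = 0  ⇒  m = (-63)² − 10·465 = -681
m = -681 < 0,  v_rel·d = -63 < 0  ⇒  outside

inside=no margin=-681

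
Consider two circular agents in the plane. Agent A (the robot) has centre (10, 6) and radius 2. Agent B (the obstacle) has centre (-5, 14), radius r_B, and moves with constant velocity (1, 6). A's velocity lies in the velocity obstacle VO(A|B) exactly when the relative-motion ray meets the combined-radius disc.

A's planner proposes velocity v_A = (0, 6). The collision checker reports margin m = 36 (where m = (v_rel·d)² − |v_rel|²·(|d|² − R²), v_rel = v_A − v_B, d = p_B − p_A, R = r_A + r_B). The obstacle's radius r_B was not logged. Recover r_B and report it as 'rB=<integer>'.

m = 36
d = (-15, 8);  v_rel = (-1, 0),  |v_rel|² = 1
v_rel×d = (-1)·(8) − (0)·(-15) = -8
since m = R²·1 − (-8)²:  R² = (64 + 36) / 1 = 100
R = √100 = 10  ⇒  r_B = 10 − 2 = 8

rB=8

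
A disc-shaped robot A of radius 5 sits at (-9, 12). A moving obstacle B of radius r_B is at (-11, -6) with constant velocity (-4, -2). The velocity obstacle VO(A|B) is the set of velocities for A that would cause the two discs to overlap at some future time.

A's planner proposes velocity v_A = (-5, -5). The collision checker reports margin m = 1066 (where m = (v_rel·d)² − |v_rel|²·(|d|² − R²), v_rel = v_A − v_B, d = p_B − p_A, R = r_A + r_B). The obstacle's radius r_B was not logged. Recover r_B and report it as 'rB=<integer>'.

m = 1066
d = (-2, -18);  v_rel = (-1, -3),  |v_rel|² = 10
v_rel×d = (-1)·(-18) − (-3)·(-2) = 12
since m = R²·10 − 12²:  R² = (144 + 1066) / 10 = 121
R = √121 = 11  ⇒  r_B = 11 − 5 = 6

rB=6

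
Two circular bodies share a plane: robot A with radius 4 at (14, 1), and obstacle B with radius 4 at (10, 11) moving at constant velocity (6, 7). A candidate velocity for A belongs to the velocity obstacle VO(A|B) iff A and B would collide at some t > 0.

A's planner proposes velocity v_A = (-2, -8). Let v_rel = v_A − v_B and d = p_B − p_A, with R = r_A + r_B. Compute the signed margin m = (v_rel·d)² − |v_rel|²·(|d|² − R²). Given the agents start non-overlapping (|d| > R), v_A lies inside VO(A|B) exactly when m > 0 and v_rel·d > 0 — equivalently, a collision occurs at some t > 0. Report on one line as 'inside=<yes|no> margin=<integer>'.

d = (-4, 10),  |d|² = 116;  R = 4+4 = 8,  c = 116−8² = 52
v_rel = (-8, -15),  |v_rel|² = 289;  v_rel·d = (-8)·(-4) + (-15)·(10) = -118
289·t² + 236·t + 52 = 0  ⇒  m = (-118)² − 289·52 = -1104
m = -1104 < 0,  v_rel·d = -118 < 0  ⇒  outside

inside=no margin=-1104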